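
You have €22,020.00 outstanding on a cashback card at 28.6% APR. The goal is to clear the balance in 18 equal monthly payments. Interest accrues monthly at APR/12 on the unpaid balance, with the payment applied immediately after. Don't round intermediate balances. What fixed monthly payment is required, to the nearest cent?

Monthly rate r = 28.6%/12 = 2.38333% = 0.0238333.
Level-payment amortization: P = B₀·r / (1 − (1+r)^(−n)) = 22020.00·0.0238333 / (1 − 1.02383^(−18)).
Denominator 1 − (1+r)^(−18) = 0.345554884.
P = 524.81 / 0.345554884 ≈ 1518.75.

€1,518.75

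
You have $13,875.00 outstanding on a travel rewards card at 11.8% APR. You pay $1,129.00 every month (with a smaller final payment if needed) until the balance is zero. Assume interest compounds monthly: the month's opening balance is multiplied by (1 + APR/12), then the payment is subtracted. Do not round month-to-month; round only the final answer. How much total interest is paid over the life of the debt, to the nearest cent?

Monthly rate r = 11.8%/12 = 0.983333% = 0.00983333.
Payoff takes n = ⌈−ln(1 − rB₀/P)/ln(1+r)⌉ = ⌈13.162⌉ = 14 payments; the last is $184.05.
Total paid = 13·$1,129.00 + $184.05 = $14,861.05.
Total interest = total paid − principal = $14,861.05 − $13,875.00 = $986.05.

$986.05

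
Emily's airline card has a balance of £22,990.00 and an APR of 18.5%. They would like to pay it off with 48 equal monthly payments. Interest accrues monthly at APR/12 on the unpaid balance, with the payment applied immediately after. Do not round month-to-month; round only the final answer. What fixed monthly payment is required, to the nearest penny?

Monthly rate r = 18.5%/12 = 1.54167% = 0.0154167.
Level-payment amortization: P = B₀·r / (1 − (1+r)^(−n)) = 22990.00·0.0154167 / (1 − 1.01542^(−48)).
Denominator 1 − (1+r)^(−48) = 0.52018458.
P = 354.429 / 0.52018458 ≈ 681.35.

£681.35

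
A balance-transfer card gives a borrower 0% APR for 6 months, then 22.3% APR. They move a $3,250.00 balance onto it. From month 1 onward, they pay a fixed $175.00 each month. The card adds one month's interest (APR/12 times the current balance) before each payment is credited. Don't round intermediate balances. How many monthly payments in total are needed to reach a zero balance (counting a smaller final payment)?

Promo months 1–6 at r₀ = 0%/12 = 0; months 7+ at r₁ = 22.3%/12 = 0.0185833.
After month 6 (no interest yet): B = $3,250.00 − 6·$175.00 = $2,200.00.
Then at r₁ with $175.00/mo: n₂ = −ln(1 − r₁·B/P)/ln(1+r₁) ≈ 14.45 → 15 more payments.

21 payments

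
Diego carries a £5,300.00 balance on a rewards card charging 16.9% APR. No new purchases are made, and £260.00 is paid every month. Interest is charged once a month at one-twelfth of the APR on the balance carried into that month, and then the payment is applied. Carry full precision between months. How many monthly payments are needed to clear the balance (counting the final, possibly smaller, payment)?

25 months

Monthly rate r = 16.9%/12 = 1.40833% = 0.0140833.
Recurrence: B ← B·(1+r) − £260.00.
Month 1: interest £74.64; balance after payment £5,114.64.
Month 2: interest £72.03; balance after payment £4,926.67.
Closed form: n = −ln(1 − rB₀/P)/ln(1+r) = −ln(0.71292)/ln(1.01408) ≈ 24.197, so the balance reaches zero during payment 25.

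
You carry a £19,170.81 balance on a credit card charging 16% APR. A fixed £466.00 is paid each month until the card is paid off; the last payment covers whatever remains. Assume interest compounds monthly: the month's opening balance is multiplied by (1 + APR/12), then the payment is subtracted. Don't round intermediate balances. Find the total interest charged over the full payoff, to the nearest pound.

Monthly rate r = 16%/12 = 1.33333% = 0.0133333.
Payoff takes n = ⌈−ln(1 − rB₀/P)/ln(1+r)⌉ = ⌈60.039⌉ = 61 payments; the last is £18.16.
Total paid = 60·£466.00 + £18.16 = £27,978.16.
Total interest = total paid − principal = £27,978.16 − £19,170.81 = £8,807.35.

£8,807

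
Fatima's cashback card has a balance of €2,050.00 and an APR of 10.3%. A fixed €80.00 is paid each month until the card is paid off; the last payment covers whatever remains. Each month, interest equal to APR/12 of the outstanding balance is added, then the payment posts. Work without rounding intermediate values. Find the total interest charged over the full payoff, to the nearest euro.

€275

Monthly rate r = 10.3%/12 = 0.858333% = 0.00858333.
Payoff takes n = ⌈−ln(1 − rB₀/P)/ln(1+r)⌉ = ⌈29.063⌉ = 30 payments; the last is €5.08.
Total paid = 29·€80.00 + €5.08 = €2,325.08.
Total interest = total paid − principal = €2,325.08 − €2,050.00 = €275.08.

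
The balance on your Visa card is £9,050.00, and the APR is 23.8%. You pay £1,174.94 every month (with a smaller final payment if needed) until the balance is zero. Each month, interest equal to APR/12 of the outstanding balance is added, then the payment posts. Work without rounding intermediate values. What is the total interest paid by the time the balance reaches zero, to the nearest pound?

Monthly rate r = 23.8%/12 = 1.98333% = 0.0198333.
Payoff takes n = ⌈−ln(1 − rB₀/P)/ln(1+r)⌉ = ⌈8.441⌉ = 9 payments; the last is £521.26.
Total paid = 8·£1,174.94 + £521.26 = £9,920.78.
Total interest = total paid − principal = £9,920.78 − £9,050.00 = £870.78.

£871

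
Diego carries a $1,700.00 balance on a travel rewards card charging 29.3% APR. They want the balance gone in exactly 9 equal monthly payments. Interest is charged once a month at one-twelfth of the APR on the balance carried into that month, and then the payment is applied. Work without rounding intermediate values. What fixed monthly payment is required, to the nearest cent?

$212.69

Monthly rate r = 29.3%/12 = 2.44167% = 0.0244167.
Level-payment amortization: P = B₀·r / (1 − (1+r)^(−n)) = 1700.00·0.0244167 / (1 − 1.02442^(−9)).
Denominator 1 − (1+r)^(−9) = 0.195158652.
P = 41.5083 / 0.195158652 ≈ 212.69.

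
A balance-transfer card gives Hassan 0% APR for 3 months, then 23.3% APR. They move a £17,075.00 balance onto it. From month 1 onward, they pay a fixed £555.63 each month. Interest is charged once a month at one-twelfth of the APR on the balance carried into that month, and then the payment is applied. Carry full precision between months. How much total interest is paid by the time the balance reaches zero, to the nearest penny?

£6,931.32

Promo months 1–3 at r₀ = 0%/12 = 0; months 4+ at r₁ = 23.3%/12 = 0.0194167.
After month 3 (no interest yet): B = £17,075.00 − 3·£555.63 = £15,408.11.
Then at r₁ with £555.63/mo: n₂ = −ln(1 − r₁·B/P)/ln(1+r₁) ≈ 40.20 → 41 more payments.
Total paid = 43·£555.63 + £114.23 = £24,006.32; interest = £24,006.32 − £17,075.00 = £6,931.32.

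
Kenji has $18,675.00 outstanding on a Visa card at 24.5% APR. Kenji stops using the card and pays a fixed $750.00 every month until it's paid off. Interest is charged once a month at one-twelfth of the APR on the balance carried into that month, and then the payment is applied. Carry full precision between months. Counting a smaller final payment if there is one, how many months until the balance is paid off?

Monthly rate r = 24.5%/12 = 2.04167% = 0.0204167.
Recurrence: B ← B·(1+r) − $750.00.
Month 1: interest $381.28; balance after payment $18,306.28.
Month 2: interest $373.75; balance after payment $17,930.03.
Closed form: n = −ln(1 − rB₀/P)/ln(1+r) = −ln(0.49162)/ln(1.02042) ≈ 35.131, so the balance reaches zero during payment 36.

36 payments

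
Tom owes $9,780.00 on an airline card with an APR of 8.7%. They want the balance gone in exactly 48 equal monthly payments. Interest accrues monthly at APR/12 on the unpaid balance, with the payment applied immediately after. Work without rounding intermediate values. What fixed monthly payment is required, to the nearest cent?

$241.98

Monthly rate r = 8.7%/12 = 0.725% = 0.00725.
Level-payment amortization: P = B₀·r / (1 − (1+r)^(−n)) = 9780.00·0.00725 / (1 − 1.00725^(−48)).
Denominator 1 − (1+r)^(−48) = 0.293014105.
P = 70.905 / 0.293014105 ≈ 241.98.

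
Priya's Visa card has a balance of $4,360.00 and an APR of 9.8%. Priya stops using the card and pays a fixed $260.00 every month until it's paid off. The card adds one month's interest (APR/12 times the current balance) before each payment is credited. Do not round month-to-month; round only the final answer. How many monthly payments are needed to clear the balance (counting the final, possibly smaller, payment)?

Monthly rate r = 9.8%/12 = 0.816667% = 0.00816667.
Recurrence: B ← B·(1+r) − $260.00.
Month 1: interest $35.61; balance after payment $4,135.61.
Month 2: interest $33.77; balance after payment $3,909.38.
Closed form: n = −ln(1 − rB₀/P)/ln(1+r) = −ln(0.86305)/ln(1.00817) ≈ 18.108, so the balance reaches zero during payment 19.

19 months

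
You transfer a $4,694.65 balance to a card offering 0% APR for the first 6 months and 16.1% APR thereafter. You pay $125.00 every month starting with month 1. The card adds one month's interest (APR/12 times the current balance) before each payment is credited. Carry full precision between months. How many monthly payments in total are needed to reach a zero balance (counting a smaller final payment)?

Promo months 1–6 at r₀ = 0%/12 = 0; months 7+ at r₁ = 16.1%/12 = 0.0134167.
After month 6 (no interest yet): B = $4,694.65 − 6·$125.00 = $3,944.65.
Then at r₁ with $125.00/mo: n₂ = −ln(1 − r₁·B/P)/ln(1+r₁) ≈ 41.31 → 42 more payments.

48 months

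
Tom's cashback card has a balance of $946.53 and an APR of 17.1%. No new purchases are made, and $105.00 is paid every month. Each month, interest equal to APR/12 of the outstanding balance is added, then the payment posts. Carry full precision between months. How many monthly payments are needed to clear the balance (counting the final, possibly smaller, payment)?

Monthly rate r = 17.1%/12 = 1.425% = 0.01425.
Recurrence: B ← B·(1+r) − $105.00.
Month 1: interest $13.49; balance after payment $855.02.
Month 2: interest $12.18; balance after payment $762.20.
Closed form: n = −ln(1 − rB₀/P)/ln(1+r) = −ln(0.87154)/ln(1.01425) ≈ 9.717, so the balance reaches zero during payment 10.

10 payments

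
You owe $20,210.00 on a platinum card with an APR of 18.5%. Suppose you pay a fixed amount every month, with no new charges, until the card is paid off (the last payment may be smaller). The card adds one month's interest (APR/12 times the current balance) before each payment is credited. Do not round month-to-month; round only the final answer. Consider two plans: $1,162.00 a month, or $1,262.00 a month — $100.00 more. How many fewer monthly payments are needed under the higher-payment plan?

2 fewer payments

Monthly rate r = 18.5%/12 = 1.54167% = 0.0154167.
At $1,162.00/mo: n = ⌈−ln(1 − rB₀/P)/ln(1+r)⌉ = 21 payments (last $471.23); total interest = total paid − $20,210.00 = $3,501.23.
At $1,262.00/mo: 19 payments (last $675.24); total interest $3,181.24.
Payments saved = 21 − 19 = 2.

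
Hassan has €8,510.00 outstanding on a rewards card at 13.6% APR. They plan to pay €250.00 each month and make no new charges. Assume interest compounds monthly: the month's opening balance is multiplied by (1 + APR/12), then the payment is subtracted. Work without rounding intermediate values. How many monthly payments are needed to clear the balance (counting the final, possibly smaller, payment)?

Monthly rate r = 13.6%/12 = 1.13333% = 0.0113333.
Recurrence: B ← B·(1+r) − €250.00.
Month 1: interest €96.45; balance after payment €8,356.45.
Month 2: interest €94.71; balance after payment €8,201.15.
Closed form: n = −ln(1 − rB₀/P)/ln(1+r) = −ln(0.61421)/ln(1.01133) ≈ 43.250, so the balance reaches zero during payment 44.

44 payments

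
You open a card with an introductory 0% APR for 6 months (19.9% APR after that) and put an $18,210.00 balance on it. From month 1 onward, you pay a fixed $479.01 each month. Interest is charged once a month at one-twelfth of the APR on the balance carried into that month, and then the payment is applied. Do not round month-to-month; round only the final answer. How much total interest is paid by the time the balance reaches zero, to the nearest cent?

$6,711.06

Promo months 1–6 at r₀ = 0%/12 = 0; months 7+ at r₁ = 19.9%/12 = 0.0165833.
After month 6 (no interest yet): B = $18,210.00 − 6·$479.01 = $15,335.94.
Then at r₁ with $479.01/mo: n₂ = −ln(1 − r₁·B/P)/ln(1+r₁) ≈ 46.03 → 47 more payments.
Total paid = 52·$479.01 + $12.54 = $24,921.06; interest = $24,921.06 − $18,210.00 = $6,711.06.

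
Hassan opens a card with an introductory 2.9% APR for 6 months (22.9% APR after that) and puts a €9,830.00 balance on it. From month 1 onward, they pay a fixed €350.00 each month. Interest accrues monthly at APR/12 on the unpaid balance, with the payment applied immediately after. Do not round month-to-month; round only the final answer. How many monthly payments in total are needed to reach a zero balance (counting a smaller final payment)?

36 payments

Promo months 1–6 at r₀ = 2.9%/12 = 0.00241667; months 7+ at r₁ = 22.9%/12 = 0.0190833.
After month 6: iterate B ← B·(1+r₀) − €350.00 for 6 months → €7,860.67.
Then at r₁ with €350.00/mo: n₂ = −ln(1 − r₁·B/P)/ln(1+r₁) ≈ 29.61 → 30 more payments.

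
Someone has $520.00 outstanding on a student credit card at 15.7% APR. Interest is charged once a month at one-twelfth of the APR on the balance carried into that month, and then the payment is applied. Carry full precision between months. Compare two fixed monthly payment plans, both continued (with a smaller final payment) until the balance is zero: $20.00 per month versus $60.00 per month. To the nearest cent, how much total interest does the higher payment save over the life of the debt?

Monthly rate r = 15.7%/12 = 1.30833% = 0.0130833.
At $20.00/mo: n = ⌈−ln(1 − rB₀/P)/ln(1+r)⌉ = 32 payments (last $19.72); total interest = total paid − $520.00 = $119.72.
At $60.00/mo: 10 payments (last $15.60); total interest $35.60.
Interest saved = $119.72 − $35.60 = $84.12.

$84.12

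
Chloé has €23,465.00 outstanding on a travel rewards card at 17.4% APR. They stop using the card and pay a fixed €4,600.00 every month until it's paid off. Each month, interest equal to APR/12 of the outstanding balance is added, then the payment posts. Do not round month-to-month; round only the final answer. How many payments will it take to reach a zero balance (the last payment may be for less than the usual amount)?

Monthly rate r = 17.4%/12 = 1.45% = 0.0145.
Recurrence: B ← B·(1+r) − €4,600.00.
Month 1: interest €340.24; balance after payment €19,205.24.
Month 2: interest €278.48; balance after payment €14,883.72.
Month 3: interest €215.81; balance after payment €10,499.53.
Month 4: interest €152.24; balance after payment €6,051.78.
Month 5: interest €87.75; balance after payment €1,539.53.
Month 6: interest €22.32; balance after payment €0.00.

6 payments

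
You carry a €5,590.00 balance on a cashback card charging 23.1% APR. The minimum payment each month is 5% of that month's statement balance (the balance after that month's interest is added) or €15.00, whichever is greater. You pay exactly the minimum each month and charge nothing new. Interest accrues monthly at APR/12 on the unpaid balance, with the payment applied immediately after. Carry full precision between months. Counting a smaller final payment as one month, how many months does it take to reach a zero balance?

117 months

Monthly rate r = 23.1%/12 = 1.925% = 0.01925.
While 5% of the post-interest balance exceeds €15.00, each month B ← (B·(1+r))·(1 − 0.05), i.e. B shrinks by the factor (1+r)·0.95 = 0.96829.
This holds for months 1–92. Entering month 93 the balance is €288.28; 5% of the post-interest balance is now below €15.00, so the flat €15.00 minimum applies from here.
From month 93 a fixed €15.00 at rate r clears €288.28 in 25 more payments. Total: 92 + 25 = 117 months.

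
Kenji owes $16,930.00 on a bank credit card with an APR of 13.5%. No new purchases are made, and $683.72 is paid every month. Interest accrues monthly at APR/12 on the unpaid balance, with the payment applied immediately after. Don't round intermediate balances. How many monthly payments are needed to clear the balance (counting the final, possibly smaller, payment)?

Monthly rate r = 13.5%/12 = 1.125% = 0.01125.
Recurrence: B ← B·(1+r) − $683.72.
Month 1: interest $190.46; balance after payment $16,436.74.
Month 2: interest $184.91; balance after payment $15,937.94.
Closed form: n = −ln(1 − rB₀/P)/ln(1+r) = −ln(0.72143)/ln(1.01125) ≈ 29.187, so the balance reaches zero during payment 30.

30 payments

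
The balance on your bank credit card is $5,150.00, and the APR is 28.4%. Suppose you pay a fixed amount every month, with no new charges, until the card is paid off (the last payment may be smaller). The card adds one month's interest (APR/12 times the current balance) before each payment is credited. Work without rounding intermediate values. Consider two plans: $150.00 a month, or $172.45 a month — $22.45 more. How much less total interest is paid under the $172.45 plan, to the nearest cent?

$1,691.90

Monthly rate r = 28.4%/12 = 2.36667% = 0.0236667.
At $150.00/mo: n = ⌈−ln(1 − rB₀/P)/ln(1+r)⌉ = 72 payments (last $87.10); total interest = total paid − $5,150.00 = $5,587.10.
At $172.45/mo: 53 payments (last $77.80); total interest $3,895.20.
Interest saved = $5,587.10 − $3,895.20 = $1,691.90.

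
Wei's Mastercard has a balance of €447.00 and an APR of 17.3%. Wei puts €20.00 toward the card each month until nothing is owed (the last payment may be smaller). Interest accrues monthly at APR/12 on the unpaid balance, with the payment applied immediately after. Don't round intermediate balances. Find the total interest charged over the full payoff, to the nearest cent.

Monthly rate r = 17.3%/12 = 1.44167% = 0.0144167.
Payoff takes n = ⌈−ln(1 − rB₀/P)/ln(1+r)⌉ = ⌈27.171⌉ = 28 payments; the last is €3.44.
Total paid = 27·€20.00 + €3.44 = €543.44.
Total interest = total paid − principal = €543.44 − €447.00 = €96.44.

€96.44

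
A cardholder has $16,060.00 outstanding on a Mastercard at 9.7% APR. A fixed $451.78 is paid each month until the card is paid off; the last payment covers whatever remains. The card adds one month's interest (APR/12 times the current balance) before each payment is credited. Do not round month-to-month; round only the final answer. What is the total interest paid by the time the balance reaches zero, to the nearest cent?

Monthly rate r = 9.7%/12 = 0.808333% = 0.00808333.
Payoff takes n = ⌈−ln(1 − rB₀/P)/ln(1+r)⌉ = ⌈42.078⌉ = 43 payments; the last is $35.35.
Total paid = 42·$451.78 + $35.35 = $19,010.11.
Total interest = total paid − principal = $19,010.11 − $16,060.00 = $2,950.11.

$2,950.11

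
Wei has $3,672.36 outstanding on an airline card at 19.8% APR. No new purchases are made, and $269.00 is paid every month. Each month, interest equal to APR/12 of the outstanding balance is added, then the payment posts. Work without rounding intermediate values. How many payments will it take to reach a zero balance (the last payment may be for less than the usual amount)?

Monthly rate r = 19.8%/12 = 1.65% = 0.0165.
Recurrence: B ← B·(1+r) − $269.00.
Month 1: interest $60.59; balance after payment $3,463.95.
Month 2: interest $57.16; balance after payment $3,252.11.
Closed form: n = −ln(1 − rB₀/P)/ln(1+r) = −ln(0.77474)/ln(1.0165) ≈ 15.595, so the balance reaches zero during payment 16.

16 payments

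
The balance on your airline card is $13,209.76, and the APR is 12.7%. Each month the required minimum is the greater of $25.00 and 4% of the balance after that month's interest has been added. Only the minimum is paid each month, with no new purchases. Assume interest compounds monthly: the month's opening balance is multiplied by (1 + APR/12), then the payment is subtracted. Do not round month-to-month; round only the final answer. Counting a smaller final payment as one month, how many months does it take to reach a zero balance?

Monthly rate r = 12.7%/12 = 1.05833% = 0.0105833.
While 4% of the post-interest balance exceeds $25.00, each month B ← (B·(1+r))·(1 − 0.04), i.e. B shrinks by the factor (1+r)·0.96 = 0.97016.
This holds for months 1–102. Entering month 103 the balance is $601.06; 4% of the post-interest balance is now below $25.00, so the flat $25.00 minimum applies from here.
From month 103 a fixed $25.00 at rate r clears $601.06 in 28 more payments. Total: 102 + 28 = 130 months.

130 months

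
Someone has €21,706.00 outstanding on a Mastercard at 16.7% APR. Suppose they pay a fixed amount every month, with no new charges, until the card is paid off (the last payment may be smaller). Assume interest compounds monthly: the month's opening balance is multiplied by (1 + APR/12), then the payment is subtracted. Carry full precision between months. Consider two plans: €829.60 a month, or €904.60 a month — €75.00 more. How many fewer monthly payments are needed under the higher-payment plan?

Monthly rate r = 16.7%/12 = 1.39167% = 0.0139167.
At €829.60/mo: n = ⌈−ln(1 − rB₀/P)/ln(1+r)⌉ = 33 payments (last €630.40); total interest = total paid − €21,706.00 = €5,471.60.
At €904.60/mo: 30 payments (last €365.62); total interest €4,893.02.
Payments saved = 33 − 30 = 3.

3 fewer payments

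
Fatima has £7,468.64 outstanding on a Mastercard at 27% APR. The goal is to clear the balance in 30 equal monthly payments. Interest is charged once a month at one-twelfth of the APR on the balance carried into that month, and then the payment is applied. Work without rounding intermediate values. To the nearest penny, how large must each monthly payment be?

Monthly rate r = 27%/12 = 2.25% = 0.0225.
Level-payment amortization: P = B₀·r / (1 − (1+r)^(−n)) = 7468.64·0.0225 / (1 − 1.0225^(−30)).
Denominator 1 − (1+r)^(−30) = 0.487019922.
P = 168.044 / 0.487019922 ≈ 345.05.

£345.05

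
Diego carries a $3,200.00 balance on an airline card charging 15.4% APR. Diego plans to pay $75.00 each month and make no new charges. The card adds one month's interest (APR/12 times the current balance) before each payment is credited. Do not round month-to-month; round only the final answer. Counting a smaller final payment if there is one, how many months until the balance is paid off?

Monthly rate r = 15.4%/12 = 1.28333% = 0.0128333.
Recurrence: B ← B·(1+r) − $75.00.
Month 1: interest $41.07; balance after payment $3,166.07.
Month 2: interest $40.63; balance after payment $3,131.70.
Closed form: n = −ln(1 − rB₀/P)/ln(1+r) = −ln(0.45244)/ln(1.01283) ≈ 62.195, so the balance reaches zero during payment 63.

63 months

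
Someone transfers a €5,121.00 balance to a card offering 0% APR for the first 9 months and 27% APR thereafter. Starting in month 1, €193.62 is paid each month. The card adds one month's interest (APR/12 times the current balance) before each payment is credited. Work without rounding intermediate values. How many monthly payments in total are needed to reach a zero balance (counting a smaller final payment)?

32 months

Promo months 1–9 at r₀ = 0%/12 = 0; months 10+ at r₁ = 27%/12 = 0.0225.
After month 9 (no interest yet): B = €5,121.00 − 9·€193.62 = €3,378.42.
Then at r₁ with €193.62/mo: n₂ = −ln(1 − r₁·B/P)/ln(1+r₁) ≈ 22.41 → 23 more payments.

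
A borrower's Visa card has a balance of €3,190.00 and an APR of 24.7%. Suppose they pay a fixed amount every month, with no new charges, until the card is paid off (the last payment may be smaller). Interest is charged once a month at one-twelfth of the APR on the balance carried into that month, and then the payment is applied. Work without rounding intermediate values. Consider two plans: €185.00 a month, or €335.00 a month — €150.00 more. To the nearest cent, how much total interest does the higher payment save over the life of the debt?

Monthly rate r = 24.7%/12 = 2.05833% = 0.0205833.
At €185.00/mo: n = ⌈−ln(1 − rB₀/P)/ln(1+r)⌉ = 22 payments (last €96.04); total interest = total paid − €3,190.00 = €791.04.
At €335.00/mo: 11 payments (last €237.73); total interest €397.73.
Interest saved = €791.04 − €397.73 = €393.31.

€393.31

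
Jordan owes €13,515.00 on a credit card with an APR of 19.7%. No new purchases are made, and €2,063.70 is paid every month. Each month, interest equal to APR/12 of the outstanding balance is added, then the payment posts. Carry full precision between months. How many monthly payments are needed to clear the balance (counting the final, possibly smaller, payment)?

Monthly rate r = 19.7%/12 = 1.64167% = 0.0164167.
Recurrence: B ← B·(1+r) − €2,063.70.
Month 1: interest €221.87; balance after payment €11,673.17.
Month 2: interest €191.63; balance after payment €9,801.11.
Closed form: n = −ln(1 − rB₀/P)/ln(1+r) = −ln(0.89249)/ln(1.01642) ≈ 6.985, so the balance reaches zero during payment 7.

7 months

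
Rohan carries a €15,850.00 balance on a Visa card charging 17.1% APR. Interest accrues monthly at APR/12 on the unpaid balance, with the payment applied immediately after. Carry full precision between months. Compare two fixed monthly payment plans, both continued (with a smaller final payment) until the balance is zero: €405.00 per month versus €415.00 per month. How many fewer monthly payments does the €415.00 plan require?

2 fewer payments

Monthly rate r = 17.1%/12 = 1.425% = 0.01425.
At €405.00/mo: n = ⌈−ln(1 − rB₀/P)/ln(1+r)⌉ = 58 payments (last €264.45); total interest = total paid − €15,850.00 = €7,499.45.
At €415.00/mo: 56 payments (last €223.23); total interest €7,198.23.
Payments saved = 58 − 56 = 2.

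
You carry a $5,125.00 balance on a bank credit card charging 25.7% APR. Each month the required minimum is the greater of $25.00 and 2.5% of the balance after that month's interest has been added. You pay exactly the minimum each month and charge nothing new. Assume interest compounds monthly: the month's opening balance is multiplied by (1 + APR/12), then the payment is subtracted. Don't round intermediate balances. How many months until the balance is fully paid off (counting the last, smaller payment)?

Monthly rate r = 25.7%/12 = 2.14167% = 0.0214167.
While 2.5% of the post-interest balance exceeds $25.00, each month B ← (B·(1+r))·(1 − 0.025), i.e. B shrinks by the factor (1+r)·0.975 = 0.99588.
This holds for months 1–402. Entering month 403 the balance is $975.28; 2.5% of the post-interest balance is now below $25.00, so the flat $25.00 minimum applies from here.
From month 403 a fixed $25.00 at rate r clears $975.28 in 86 more payments. Total: 402 + 86 = 488 months.

488 months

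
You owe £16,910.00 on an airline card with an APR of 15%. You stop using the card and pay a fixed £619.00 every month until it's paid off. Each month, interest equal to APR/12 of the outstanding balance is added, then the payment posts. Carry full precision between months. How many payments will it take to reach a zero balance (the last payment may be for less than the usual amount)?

34 payments

Monthly rate r = 15%/12 = 1.25% = 0.0125.
Recurrence: B ← B·(1+r) − £619.00.
Month 1: interest £211.38; balance after payment £16,502.38.
Month 2: interest £206.28; balance after payment £16,089.65.
Closed form: n = −ln(1 − rB₀/P)/ln(1+r) = −ln(0.65852)/ln(1.0125) ≈ 33.629, so the balance reaches zero during payment 34.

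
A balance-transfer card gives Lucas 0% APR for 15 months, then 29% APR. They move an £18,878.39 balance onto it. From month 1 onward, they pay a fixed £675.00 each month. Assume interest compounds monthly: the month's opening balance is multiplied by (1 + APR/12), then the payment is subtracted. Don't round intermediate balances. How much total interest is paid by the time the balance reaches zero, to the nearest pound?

Promo months 1–15 at r₀ = 0%/12 = 0; months 16+ at r₁ = 29%/12 = 0.0241667.
After month 15 (no interest yet): B = £18,878.39 − 15·£675.00 = £8,753.39.
Then at r₁ with £675.00/mo: n₂ = −ln(1 − r₁·B/P)/ln(1+r₁) ≈ 15.75 → 16 more payments.
Total paid = 30·£675.00 + £504.80 = £20,754.80; interest = £20,754.80 − £18,878.39 = £1,876.41.

£1,876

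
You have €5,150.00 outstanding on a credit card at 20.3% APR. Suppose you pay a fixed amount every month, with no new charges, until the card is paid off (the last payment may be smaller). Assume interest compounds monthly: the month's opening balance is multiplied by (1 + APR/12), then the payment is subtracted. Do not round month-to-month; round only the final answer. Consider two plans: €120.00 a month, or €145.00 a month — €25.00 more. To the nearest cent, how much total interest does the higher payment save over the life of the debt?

Monthly rate r = 20.3%/12 = 1.69167% = 0.0169167.
At €120.00/mo: n = ⌈−ln(1 − rB₀/P)/ln(1+r)⌉ = 78 payments (last €21.35); total interest = total paid − €5,150.00 = €4,111.35.
At €145.00/mo: 55 payments (last €108.42); total interest €2,788.42.
Interest saved = €4,111.35 − €2,788.42 = €1,322.93.

€1,322.93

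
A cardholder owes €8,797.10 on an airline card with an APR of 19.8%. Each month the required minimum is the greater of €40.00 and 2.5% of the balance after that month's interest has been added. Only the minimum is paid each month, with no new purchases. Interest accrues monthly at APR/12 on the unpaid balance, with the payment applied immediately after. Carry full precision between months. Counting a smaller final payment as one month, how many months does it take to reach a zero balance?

Monthly rate r = 19.8%/12 = 1.65% = 0.0165.
While 2.5% of the post-interest balance exceeds €40.00, each month B ← (B·(1+r))·(1 − 0.025), i.e. B shrinks by the factor (1+r)·0.975 = 0.99109.
This holds for months 1–193. Entering month 194 the balance is €1,562.99; 2.5% of the post-interest balance is now below €40.00, so the flat €40.00 minimum applies from here.
From month 194 a fixed €40.00 at rate r clears €1,562.99 in 64 more payments. Total: 193 + 64 = 257 months.

257 months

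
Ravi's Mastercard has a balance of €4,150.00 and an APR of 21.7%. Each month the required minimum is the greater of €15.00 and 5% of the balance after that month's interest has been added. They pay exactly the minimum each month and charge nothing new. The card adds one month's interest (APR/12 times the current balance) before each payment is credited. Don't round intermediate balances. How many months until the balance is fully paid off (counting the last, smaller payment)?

104 months

Monthly rate r = 21.7%/12 = 1.80833% = 0.0180833.
While 5% of the post-interest balance exceeds €15.00, each month B ← (B·(1+r))·(1 − 0.05), i.e. B shrinks by the factor (1+r)·0.95 = 0.96718.
This holds for months 1–80. Entering month 81 the balance is €287.48; 5% of the post-interest balance is now below €15.00, so the flat €15.00 minimum applies from here.
From month 81 a fixed €15.00 at rate r clears €287.48 in 24 more payments. Total: 80 + 24 = 104 months.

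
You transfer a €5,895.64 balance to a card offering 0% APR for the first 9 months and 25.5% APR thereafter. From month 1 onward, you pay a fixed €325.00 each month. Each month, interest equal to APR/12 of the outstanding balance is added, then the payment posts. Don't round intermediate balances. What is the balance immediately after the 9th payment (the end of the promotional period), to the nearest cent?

Promo months 1–9 at r₀ = 0%/12 = 0; months 10+ at r₁ = 25.5%/12 = 0.02125.
After month 9 (no interest yet): B = €5,895.64 − 9·€325.00 = €2,970.64.

€2,970.64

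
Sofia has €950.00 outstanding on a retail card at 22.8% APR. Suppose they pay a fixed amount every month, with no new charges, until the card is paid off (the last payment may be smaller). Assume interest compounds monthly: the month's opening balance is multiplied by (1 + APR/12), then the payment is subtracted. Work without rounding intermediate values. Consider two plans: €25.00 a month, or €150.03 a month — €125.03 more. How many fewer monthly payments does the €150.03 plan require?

62 fewer payments

Monthly rate r = 22.8%/12 = 1.9% = 0.019.
At €25.00/mo: n = ⌈−ln(1 − rB₀/P)/ln(1+r)⌉ = 69 payments (last €0.34); total interest = total paid − €950.00 = €750.34.
At €150.03/mo: 7 payments (last €121.81); total interest €71.99.
Payments saved = 69 − 7 = 62.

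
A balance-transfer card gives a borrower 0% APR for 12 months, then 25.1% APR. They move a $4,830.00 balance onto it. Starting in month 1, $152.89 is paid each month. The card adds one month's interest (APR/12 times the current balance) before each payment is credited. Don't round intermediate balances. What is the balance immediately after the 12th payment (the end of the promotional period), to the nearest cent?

Promo months 1–12 at r₀ = 0%/12 = 0; months 13+ at r₁ = 25.1%/12 = 0.0209167.
After month 12 (no interest yet): B = $4,830.00 − 12·$152.89 = $2,995.32.

$2,995.32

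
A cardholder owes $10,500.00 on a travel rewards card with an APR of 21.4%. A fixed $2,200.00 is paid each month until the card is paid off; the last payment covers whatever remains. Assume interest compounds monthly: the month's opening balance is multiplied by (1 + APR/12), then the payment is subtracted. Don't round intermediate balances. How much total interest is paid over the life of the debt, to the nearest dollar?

$572

Monthly rate r = 21.4%/12 = 1.78333% = 0.0178333.
Payoff takes n = ⌈−ln(1 − rB₀/P)/ln(1+r)⌉ = ⌈5.033⌉ = 6 payments; the last is $72.11.
Total paid = 5·$2,200.00 + $72.11 = $11,072.11.
Total interest = total paid − principal = $11,072.11 − $10,500.00 = $572.11.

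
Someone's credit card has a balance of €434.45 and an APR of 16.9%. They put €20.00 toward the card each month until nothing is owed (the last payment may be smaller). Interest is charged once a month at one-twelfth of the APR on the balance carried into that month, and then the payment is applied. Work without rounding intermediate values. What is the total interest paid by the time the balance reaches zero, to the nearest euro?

Monthly rate r = 16.9%/12 = 1.40833% = 0.0140833.
Payoff takes n = ⌈−ln(1 − rB₀/P)/ln(1+r)⌉ = ⌈26.112⌉ = 27 payments; the last is €2.25.
Total paid = 26·€20.00 + €2.25 = €522.25.
Total interest = total paid − principal = €522.25 − €434.45 = €87.80.

€88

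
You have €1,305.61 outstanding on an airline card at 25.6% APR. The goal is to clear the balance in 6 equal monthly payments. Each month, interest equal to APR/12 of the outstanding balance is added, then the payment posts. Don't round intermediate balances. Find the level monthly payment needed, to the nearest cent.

€234.13

Monthly rate r = 25.6%/12 = 2.13333% = 0.0213333.
Level-payment amortization: P = B₀·r / (1 − (1+r)^(−n)) = 1305.61·0.0213333 / (1 − 1.02133^(−6)).
Denominator 1 − (1+r)^(−6) = 0.118961346.
P = 27.853 / 0.118961346 ≈ 234.13.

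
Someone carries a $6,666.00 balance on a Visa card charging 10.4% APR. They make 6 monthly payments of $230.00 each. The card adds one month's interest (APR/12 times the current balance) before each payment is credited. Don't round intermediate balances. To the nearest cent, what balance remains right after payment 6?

Monthly rate r = 10.4%/12 = 0.866667% = 0.00866667.
Each month: B ← B·(1+r) − $230.00.
Month 1: interest $57.77; balance after payment $6,493.77.
Month 2: interest $56.28; balance after payment $6,320.05.
Month 3: interest $54.77; balance after payment $6,144.83.
Month 4: interest $53.26; balance after payment $5,968.08.
Month 5: interest $51.72; balance after payment $5,789.80.
Month 6: interest $50.18; balance after payment $5,609.98.

$5,609.98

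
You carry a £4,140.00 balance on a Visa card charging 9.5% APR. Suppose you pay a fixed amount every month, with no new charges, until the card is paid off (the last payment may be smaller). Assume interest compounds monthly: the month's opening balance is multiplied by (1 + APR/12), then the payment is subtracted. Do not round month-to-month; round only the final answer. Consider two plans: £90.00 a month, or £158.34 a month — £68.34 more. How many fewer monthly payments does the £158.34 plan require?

Monthly rate r = 9.5%/12 = 0.791667% = 0.00791667.
At £90.00/mo: n = ⌈−ln(1 − rB₀/P)/ln(1+r)⌉ = 58 payments (last £38.27); total interest = total paid − £4,140.00 = £1,028.27.
At £158.34/mo: 30 payments (last £65.24); total interest £517.10.
Payments saved = 58 − 30 = 28.

28 fewer payments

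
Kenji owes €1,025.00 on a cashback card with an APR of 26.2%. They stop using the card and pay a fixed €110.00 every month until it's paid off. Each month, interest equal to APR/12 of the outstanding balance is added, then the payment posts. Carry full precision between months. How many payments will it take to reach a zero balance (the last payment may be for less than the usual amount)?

Monthly rate r = 26.2%/12 = 2.18333% = 0.0218333.
Recurrence: B ← B·(1+r) − €110.00.
Month 1: interest €22.38; balance after payment €937.38.
Month 2: interest €20.47; balance after payment €847.85.
Closed form: n = −ln(1 − rB₀/P)/ln(1+r) = −ln(0.79655)/ln(1.02183) ≈ 10.531, so the balance reaches zero during payment 11.

11 months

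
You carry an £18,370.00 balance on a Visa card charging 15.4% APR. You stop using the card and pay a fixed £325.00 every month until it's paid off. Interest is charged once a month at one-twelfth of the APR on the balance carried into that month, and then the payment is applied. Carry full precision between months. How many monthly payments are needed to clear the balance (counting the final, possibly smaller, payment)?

Monthly rate r = 15.4%/12 = 1.28333% = 0.0128333.
Recurrence: B ← B·(1+r) − £325.00.
Month 1: interest £235.75; balance after payment £18,280.75.
Month 2: interest £234.60; balance after payment £18,190.35.
Closed form: n = −ln(1 − rB₀/P)/ln(1+r) = −ln(0.27462)/ln(1.01283) ≈ 101.349, so the balance reaches zero during payment 102.

102 payments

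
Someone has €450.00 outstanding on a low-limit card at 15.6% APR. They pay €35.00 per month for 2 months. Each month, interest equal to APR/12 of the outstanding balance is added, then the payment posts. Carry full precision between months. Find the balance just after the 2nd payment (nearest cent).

Monthly rate r = 15.6%/12 = 1.3% = 0.013.
Each month: B ← B·(1+r) − €35.00.
Month 1: interest €5.85; balance after payment €420.85.
Month 2: interest €5.47; balance after payment €391.32.

€391.32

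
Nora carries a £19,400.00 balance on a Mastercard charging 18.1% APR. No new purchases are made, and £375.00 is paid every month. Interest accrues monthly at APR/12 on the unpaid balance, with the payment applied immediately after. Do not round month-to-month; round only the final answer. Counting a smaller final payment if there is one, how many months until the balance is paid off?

102 months

Monthly rate r = 18.1%/12 = 1.50833% = 0.0150833.
Recurrence: B ← B·(1+r) − £375.00.
Month 1: interest £292.62; balance after payment £19,317.62.
Month 2: interest £291.37; balance after payment £19,233.99.
Closed form: n = −ln(1 − rB₀/P)/ln(1+r) = −ln(0.21969)/ln(1.01508) ≈ 101.234, so the balance reaches zero during payment 102.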